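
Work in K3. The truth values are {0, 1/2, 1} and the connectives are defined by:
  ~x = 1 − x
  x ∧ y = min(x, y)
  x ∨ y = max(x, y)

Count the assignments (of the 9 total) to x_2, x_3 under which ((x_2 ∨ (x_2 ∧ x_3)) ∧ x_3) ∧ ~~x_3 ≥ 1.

1

x_2 = 0, x_3 = 0 ↦ 0  <
x_2 = 0, x_3 = 1/2 ↦ 0  <
x_2 = 0, x_3 = 1 ↦ 0  <
x_2 = 1/2, x_3 = 0 ↦ 0  <
x_2 = 1/2, x_3 = 1/2 ↦ 1/2  <
x_2 = 1/2, x_3 = 1 ↦ 1/2  <
x_2 = 1, x_3 = 0 ↦ 0  <
x_2 = 1, x_3 = 1/2 ↦ 1/2  <
x_2 = 1, x_3 = 1 ↦ 1  ≥
So 1 of the 9 assignments meets the threshold.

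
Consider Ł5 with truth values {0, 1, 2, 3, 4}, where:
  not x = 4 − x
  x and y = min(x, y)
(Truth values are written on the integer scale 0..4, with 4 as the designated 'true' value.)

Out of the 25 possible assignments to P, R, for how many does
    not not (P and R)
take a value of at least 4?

1

value 4: 1 assignment (counts)
value 3: 3 assignments
value 2: 5 assignments
value 1: 7 assignments
value 0: 9 assignments
So 1 of the 25 assignments meets the threshold.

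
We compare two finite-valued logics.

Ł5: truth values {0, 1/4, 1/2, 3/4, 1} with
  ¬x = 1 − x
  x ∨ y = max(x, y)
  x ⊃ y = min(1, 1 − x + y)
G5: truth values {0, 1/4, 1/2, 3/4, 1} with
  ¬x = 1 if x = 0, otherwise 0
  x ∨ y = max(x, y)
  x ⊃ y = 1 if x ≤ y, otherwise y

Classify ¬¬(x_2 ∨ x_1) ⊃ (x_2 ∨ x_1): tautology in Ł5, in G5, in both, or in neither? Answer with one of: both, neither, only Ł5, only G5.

In Ł5: every assignment gives 1 — tautology.
In G5: at x_1 = 0, x_2 = 1/4 the value is 1/4 — not a tautology.

only Ł5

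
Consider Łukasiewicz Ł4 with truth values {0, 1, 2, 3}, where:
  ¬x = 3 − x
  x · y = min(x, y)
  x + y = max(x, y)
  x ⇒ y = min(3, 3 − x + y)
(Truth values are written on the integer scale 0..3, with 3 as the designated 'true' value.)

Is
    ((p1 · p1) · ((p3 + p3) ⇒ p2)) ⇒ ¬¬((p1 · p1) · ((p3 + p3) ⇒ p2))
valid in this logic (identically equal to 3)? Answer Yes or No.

At p1 = 3, p2 = 1, p3 = 2, for instance:
p1 · p1 = 3 · 3 = 3
p3 + p3 = 2 + 2 = 2
(p3 + p3) ⇒ p2 = 2 ⇒ 1 = 2
(p1 · p1) · ((p3 + p3) ⇒ p2) = 3 · 2 = 2
¬((p1 · p1) · ((p3 + p3) ⇒ p2)) = ¬2 = 1
¬¬((p1 · p1) · ((p3 + p3) ⇒ p2)) = ¬1 = 2
((p1 · p1) · ((p3 + p3) ⇒ p2)) ⇒ ¬¬((p1 · p1) · ((p3 + p3) ⇒ p2)) = 2 ⇒ 2 = 3
and checking the remaining 63 assignments likewise gives ≥ 3 in every case.

Yes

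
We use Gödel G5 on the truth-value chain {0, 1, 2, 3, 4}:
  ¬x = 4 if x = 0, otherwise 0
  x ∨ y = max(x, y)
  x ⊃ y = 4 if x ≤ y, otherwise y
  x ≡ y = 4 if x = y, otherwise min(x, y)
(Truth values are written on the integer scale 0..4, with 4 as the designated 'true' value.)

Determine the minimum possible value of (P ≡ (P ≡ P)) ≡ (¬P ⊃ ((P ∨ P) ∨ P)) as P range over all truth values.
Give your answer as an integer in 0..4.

Take P = 1:
P ≡ P = 1 ≡ 1 = 4
P ≡ (P ≡ P) = 1 ≡ 4 = 1
¬P = ¬1 = 0
P ∨ P = 1 ∨ 1 = 1
(P ∨ P) ∨ P = 1 ∨ 1 = 1
¬P ⊃ ((P ∨ P) ∨ P) = 0 ⊃ 1 = 4
(P ≡ (P ≡ P)) ≡ (¬P ⊃ ((P ∨ P) ∨ P)) = 1 ≡ 4 = 1
No assignment yields a value below 1, so this is the minimum.

1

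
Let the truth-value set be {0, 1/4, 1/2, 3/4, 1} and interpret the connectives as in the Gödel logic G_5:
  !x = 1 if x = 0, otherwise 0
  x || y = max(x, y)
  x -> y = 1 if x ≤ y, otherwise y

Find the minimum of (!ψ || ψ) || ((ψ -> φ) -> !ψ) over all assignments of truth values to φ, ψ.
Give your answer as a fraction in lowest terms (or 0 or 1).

Take φ = 1/4, ψ = 1/4:
!ψ = !1/4 = 0
!ψ || ψ = 0 || 1/4 = 1/4
ψ -> φ = 1/4 -> 1/4 = 1
!ψ = !1/4 = 0
(ψ -> φ) -> !ψ = 1 -> 0 = 0
(!ψ || ψ) || ((ψ -> φ) -> !ψ) = 1/4 || 0 = 1/4
No assignment yields a value below 1/4, so this is the minimum.

1/4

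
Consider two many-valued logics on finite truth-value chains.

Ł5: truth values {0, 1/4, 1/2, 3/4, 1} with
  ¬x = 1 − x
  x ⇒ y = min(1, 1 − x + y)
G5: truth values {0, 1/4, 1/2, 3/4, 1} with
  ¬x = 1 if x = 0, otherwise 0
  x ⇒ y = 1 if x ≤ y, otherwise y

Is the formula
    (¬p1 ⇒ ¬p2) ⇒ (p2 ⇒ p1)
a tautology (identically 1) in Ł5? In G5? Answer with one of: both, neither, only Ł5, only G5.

only Ł5

In Ł5: every assignment gives 1 — tautology.
In G5: at p1 = 1/4, p2 = 1/2 the value is 1/4 — not a tautology.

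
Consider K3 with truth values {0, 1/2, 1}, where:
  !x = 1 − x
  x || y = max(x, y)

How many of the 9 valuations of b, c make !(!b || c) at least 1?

1

b = 0, c = 0 ↦ 0  <
b = 0, c = 1/2 ↦ 0  <
b = 0, c = 1 ↦ 0  <
b = 1/2, c = 0 ↦ 1/2  <
b = 1/2, c = 1/2 ↦ 1/2  <
b = 1/2, c = 1 ↦ 0  <
b = 1, c = 0 ↦ 1  ≥
b = 1, c = 1/2 ↦ 1/2  <
b = 1, c = 1 ↦ 0  <
So 1 of the 9 assignments meets the threshold.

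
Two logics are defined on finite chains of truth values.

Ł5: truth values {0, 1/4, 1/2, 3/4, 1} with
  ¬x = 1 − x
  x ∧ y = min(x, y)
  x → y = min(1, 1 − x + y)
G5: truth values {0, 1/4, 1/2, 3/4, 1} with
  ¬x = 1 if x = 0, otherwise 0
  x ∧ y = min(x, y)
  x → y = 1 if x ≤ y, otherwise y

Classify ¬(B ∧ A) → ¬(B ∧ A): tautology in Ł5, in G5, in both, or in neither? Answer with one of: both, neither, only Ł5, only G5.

In Ł5: every assignment gives 1 — tautology.
In G5: every assignment gives 1 — tautology.

both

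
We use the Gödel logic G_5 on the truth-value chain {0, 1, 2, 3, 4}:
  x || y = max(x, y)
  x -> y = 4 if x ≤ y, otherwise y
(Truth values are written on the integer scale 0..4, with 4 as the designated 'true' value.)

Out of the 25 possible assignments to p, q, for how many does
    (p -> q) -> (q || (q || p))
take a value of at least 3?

value 4: 15 assignments (counts)
value 3: 4 assignments (counts)
value 2: 3 assignments
value 1: 2 assignments
value 0: 1 assignment
So 19 of the 25 assignments meet the threshold.

19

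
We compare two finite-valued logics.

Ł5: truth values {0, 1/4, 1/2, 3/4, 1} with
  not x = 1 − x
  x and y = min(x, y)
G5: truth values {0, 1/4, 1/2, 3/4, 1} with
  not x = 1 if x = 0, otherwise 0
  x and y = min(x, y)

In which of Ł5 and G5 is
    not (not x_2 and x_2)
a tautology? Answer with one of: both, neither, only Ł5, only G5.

In Ł5: at x_2 = 1/4 the value is 3/4 — not a tautology.
In G5: every assignment gives 1 — tautology.

only G5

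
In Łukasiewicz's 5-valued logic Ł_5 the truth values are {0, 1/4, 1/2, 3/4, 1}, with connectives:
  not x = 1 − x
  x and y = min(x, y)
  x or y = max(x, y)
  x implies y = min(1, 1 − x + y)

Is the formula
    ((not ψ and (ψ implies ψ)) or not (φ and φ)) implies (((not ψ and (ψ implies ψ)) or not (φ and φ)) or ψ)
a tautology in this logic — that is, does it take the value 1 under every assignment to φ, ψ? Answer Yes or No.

Yes

At φ = 1/2, ψ = 1/2, for instance:
not ψ = not 1/2 = 1/2
ψ implies ψ = 1/2 implies 1/2 = 1
not ψ and (ψ implies ψ) = 1/2 and 1 = 1/2
φ and φ = 1/2 and 1/2 = 1/2
not (φ and φ) = not 1/2 = 1/2
(not ψ and (ψ implies ψ)) or not (φ and φ) = 1/2 or 1/2 = 1/2
((not ψ and (ψ implies ψ)) or not (φ and φ)) or ψ = 1/2 or 1/2 = 1/2
((not ψ and (ψ implies ψ)) or not (φ and φ)) implies (((not ψ and (ψ implies ψ)) or not (φ and φ)) or ψ) = 1/2 implies 1/2 = 1
and checking the remaining 24 assignments likewise gives ≥ 1 in every case.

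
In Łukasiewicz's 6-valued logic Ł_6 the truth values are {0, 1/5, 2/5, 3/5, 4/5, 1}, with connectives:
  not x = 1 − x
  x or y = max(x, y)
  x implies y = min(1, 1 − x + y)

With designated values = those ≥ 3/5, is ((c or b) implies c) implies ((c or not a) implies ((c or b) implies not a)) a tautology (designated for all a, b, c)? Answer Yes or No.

Counterexample: take a = 3/5, b = 0, c = 1.
c or b = 1 or 0 = 1
(c or b) implies c = 1 implies 1 = 1
not a = not 3/5 = 2/5
c or not a = 1 or 2/5 = 1
c or b = 1 or 0 = 1
not a = not 3/5 = 2/5
(c or b) implies not a = 1 implies 2/5 = 2/5
(c or not a) implies ((c or b) implies not a) = 1 implies 2/5 = 2/5
((c or b) implies c) implies ((c or not a) implies ((c or b) implies not a)) = 1 implies 2/5 = 2/5
This gives 2/5, which is below 3/5.

No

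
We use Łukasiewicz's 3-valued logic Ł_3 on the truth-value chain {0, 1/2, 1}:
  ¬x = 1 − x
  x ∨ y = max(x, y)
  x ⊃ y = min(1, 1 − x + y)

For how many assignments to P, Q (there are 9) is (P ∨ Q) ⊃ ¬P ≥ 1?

P = 0, Q = 0 ↦ 1  ≥
P = 0, Q = 1/2 ↦ 1  ≥
P = 0, Q = 1 ↦ 1  ≥
P = 1/2, Q = 0 ↦ 1  ≥
P = 1/2, Q = 1/2 ↦ 1  ≥
P = 1/2, Q = 1 ↦ 1/2  <
P = 1, Q = 0 ↦ 0  <
P = 1, Q = 1/2 ↦ 0  <
P = 1, Q = 1 ↦ 0  <
So 5 of the 9 assignments meet the threshold.

5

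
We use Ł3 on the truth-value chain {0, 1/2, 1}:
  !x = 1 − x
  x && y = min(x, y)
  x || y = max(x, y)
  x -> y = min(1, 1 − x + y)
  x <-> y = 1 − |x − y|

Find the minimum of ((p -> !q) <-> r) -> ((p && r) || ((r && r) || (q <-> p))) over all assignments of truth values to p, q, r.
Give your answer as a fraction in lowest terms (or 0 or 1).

1/2

Take p = 1/2, q = 1, r = 1/2:
!q = !1 = 0
p -> !q = 1/2 -> 0 = 1/2
(p -> !q) <-> r = 1/2 <-> 1/2 = 1
p && r = 1/2 && 1/2 = 1/2
r && r = 1/2 && 1/2 = 1/2
q <-> p = 1 <-> 1/2 = 1/2
(r && r) || (q <-> p) = 1/2 || 1/2 = 1/2
(p && r) || ((r && r) || (q <-> p)) = 1/2 || 1/2 = 1/2
((p -> !q) <-> r) -> ((p && r) || ((r && r) || (q <-> p))) = 1 -> 1/2 = 1/2
No assignment yields a value below 1/2, so this is the minimum.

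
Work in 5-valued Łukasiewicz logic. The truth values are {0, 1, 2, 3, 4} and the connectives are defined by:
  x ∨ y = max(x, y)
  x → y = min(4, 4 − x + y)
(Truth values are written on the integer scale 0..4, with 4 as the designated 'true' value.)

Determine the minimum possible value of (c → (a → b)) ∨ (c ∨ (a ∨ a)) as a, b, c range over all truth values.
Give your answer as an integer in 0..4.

Take a = 2, b = 0, c = 3:
a → b = 2 → 0 = 2
c → (a → b) = 3 → 2 = 3
a ∨ a = 2 ∨ 2 = 2
c ∨ (a ∨ a) = 3 ∨ 2 = 3
(c → (a → b)) ∨ (c ∨ (a ∨ a)) = 3 ∨ 3 = 3
No assignment yields a value below 3, so this is the minimum.

3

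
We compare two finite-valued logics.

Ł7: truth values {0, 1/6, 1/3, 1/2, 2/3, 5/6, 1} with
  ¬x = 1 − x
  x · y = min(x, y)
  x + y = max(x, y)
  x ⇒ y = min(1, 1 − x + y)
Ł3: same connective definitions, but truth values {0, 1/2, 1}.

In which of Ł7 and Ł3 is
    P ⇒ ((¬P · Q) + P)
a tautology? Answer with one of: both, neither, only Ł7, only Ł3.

In Ł7: every assignment gives 1 — tautology.
In Ł3: every assignment gives 1 — tautology.

both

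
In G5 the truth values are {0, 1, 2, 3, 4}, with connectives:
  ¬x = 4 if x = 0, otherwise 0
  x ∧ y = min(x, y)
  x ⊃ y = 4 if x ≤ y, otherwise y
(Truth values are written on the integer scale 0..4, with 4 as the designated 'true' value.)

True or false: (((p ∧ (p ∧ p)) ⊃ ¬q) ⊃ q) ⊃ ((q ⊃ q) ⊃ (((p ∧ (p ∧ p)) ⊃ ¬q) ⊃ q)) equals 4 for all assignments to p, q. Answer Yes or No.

Yes

At p = 4, q = 3, for instance:
p ∧ p = 4 ∧ 4 = 4
p ∧ (p ∧ p) = 4 ∧ 4 = 4
¬q = ¬3 = 0
(p ∧ (p ∧ p)) ⊃ ¬q = 4 ⊃ 0 = 0
((p ∧ (p ∧ p)) ⊃ ¬q) ⊃ q = 0 ⊃ 3 = 4
q ⊃ q = 3 ⊃ 3 = 4
((p ∧ (p ∧ p)) ⊃ ¬q) ⊃ q = 0 ⊃ 3 = 4
(q ⊃ q) ⊃ (((p ∧ (p ∧ p)) ⊃ ¬q) ⊃ q) = 4 ⊃ 4 = 4
(((p ∧ (p ∧ p)) ⊃ ¬q) ⊃ q) ⊃ ((q ⊃ q) ⊃ (((p ∧ (p ∧ p)) ⊃ ¬q) ⊃ q)) = 4 ⊃ 4 = 4
and checking the remaining 24 assignments likewise gives ≥ 4 in every case.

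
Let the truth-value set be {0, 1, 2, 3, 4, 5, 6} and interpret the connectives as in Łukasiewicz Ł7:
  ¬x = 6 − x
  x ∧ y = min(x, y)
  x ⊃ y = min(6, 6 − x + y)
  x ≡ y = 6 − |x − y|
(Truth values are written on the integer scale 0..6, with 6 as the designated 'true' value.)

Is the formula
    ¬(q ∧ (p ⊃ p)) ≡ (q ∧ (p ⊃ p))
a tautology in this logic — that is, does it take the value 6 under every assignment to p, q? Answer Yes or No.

Counterexample: take p = 0, q = 0.
p ⊃ p = 0 ⊃ 0 = 6
q ∧ (p ⊃ p) = 0 ∧ 6 = 0
¬(q ∧ (p ⊃ p)) = ¬0 = 6
p ⊃ p = 0 ⊃ 0 = 6
q ∧ (p ⊃ p) = 0 ∧ 6 = 0
¬(q ∧ (p ⊃ p)) ≡ (q ∧ (p ⊃ p)) = 6 ≡ 0 = 0
This gives 0 ≠ 6.

No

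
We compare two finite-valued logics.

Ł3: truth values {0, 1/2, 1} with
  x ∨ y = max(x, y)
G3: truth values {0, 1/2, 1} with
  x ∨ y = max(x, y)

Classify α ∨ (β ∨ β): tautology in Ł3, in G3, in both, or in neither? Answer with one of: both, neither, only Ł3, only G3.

neither

In Ł3: at α = 0, β = 0 the value is 0 — not a tautology.
In G3: at α = 0, β = 0 the value is 0 — not a tautology.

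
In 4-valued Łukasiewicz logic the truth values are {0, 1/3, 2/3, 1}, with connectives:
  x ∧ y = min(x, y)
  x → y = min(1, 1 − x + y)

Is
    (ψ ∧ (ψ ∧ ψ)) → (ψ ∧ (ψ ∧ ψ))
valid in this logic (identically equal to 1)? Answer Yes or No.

ψ = 0 ↦ 1
ψ = 1/3 ↦ 1
ψ = 2/3 ↦ 1
ψ = 1 ↦ 1
Every assignment gives a value ≥ 1.

Yes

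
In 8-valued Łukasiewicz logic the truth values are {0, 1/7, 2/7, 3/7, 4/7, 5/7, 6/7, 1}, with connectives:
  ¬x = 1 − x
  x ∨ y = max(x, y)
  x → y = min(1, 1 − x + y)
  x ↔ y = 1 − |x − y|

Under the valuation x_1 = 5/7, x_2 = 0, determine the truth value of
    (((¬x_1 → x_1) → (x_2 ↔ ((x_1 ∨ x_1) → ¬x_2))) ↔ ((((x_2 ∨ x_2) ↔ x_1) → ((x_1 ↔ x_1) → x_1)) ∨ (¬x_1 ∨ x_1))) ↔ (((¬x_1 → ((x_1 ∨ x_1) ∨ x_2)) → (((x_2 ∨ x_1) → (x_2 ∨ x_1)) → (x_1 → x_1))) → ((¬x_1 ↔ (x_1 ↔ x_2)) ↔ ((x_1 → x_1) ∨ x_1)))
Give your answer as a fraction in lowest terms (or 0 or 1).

0

¬x_1 = ¬5/7 = 2/7
¬x_1 → x_1 = 2/7 → 5/7 = 1
x_1 ∨ x_1 = 5/7 ∨ 5/7 = 5/7
¬x_2 = ¬0 = 1
(x_1 ∨ x_1) → ¬x_2 = 5/7 → 1 = 1
x_2 ↔ ((x_1 ∨ x_1) → ¬x_2) = 0 ↔ 1 = 0
(¬x_1 → x_1) → (x_2 ↔ ((x_1 ∨ x_1) → ¬x_2)) = 1 → 0 = 0
x_2 ∨ x_2 = 0 ∨ 0 = 0
(x_2 ∨ x_2) ↔ x_1 = 0 ↔ 5/7 = 2/7
x_1 ↔ x_1 = 5/7 ↔ 5/7 = 1
(x_1 ↔ x_1) → x_1 = 1 → 5/7 = 5/7
((x_2 ∨ x_2) ↔ x_1) → ((x_1 ↔ x_1) → x_1) = 2/7 → 5/7 = 1
¬x_1 = ¬5/7 = 2/7
¬x_1 ∨ x_1 = 2/7 ∨ 5/7 = 5/7
(((x_2 ∨ x_2) ↔ x_1) → ((x_1 ↔ x_1) → x_1)) ∨ (¬x_1 ∨ x_1) = 1 ∨ 5/7 = 1
((¬x_1 → x_1) → (x_2 ↔ ((x_1 ∨ x_1) → ¬x_2))) ↔ ((((x_2 ∨ x_2) ↔ x_1) → ((x_1 ↔ x_1) → x_1)) ∨ (¬x_1 ∨ x_1)) = 0 ↔ 1 = 0
¬x_1 = ¬5/7 = 2/7
x_1 ∨ x_1 = 5/7 ∨ 5/7 = 5/7
(x_1 ∨ x_1) ∨ x_2 = 5/7 ∨ 0 = 5/7
¬x_1 → ((x_1 ∨ x_1) ∨ x_2) = 2/7 → 5/7 = 1
x_2 ∨ x_1 = 0 ∨ 5/7 = 5/7
x_2 ∨ x_1 = 0 ∨ 5/7 = 5/7
(x_2 ∨ x_1) → (x_2 ∨ x_1) = 5/7 → 5/7 = 1
x_1 → x_1 = 5/7 → 5/7 = 1
((x_2 ∨ x_1) → (x_2 ∨ x_1)) → (x_1 → x_1) = 1 → 1 = 1
(¬x_1 → ((x_1 ∨ x_1) ∨ x_2)) → (((x_2 ∨ x_1) → (x_2 ∨ x_1)) → (x_1 → x_1)) = 1 → 1 = 1
¬x_1 = ¬5/7 = 2/7
x_1 ↔ x_2 = 5/7 ↔ 0 = 2/7
¬x_1 ↔ (x_1 ↔ x_2) = 2/7 ↔ 2/7 = 1
x_1 → x_1 = 5/7 → 5/7 = 1
(x_1 → x_1) ∨ x_1 = 1 ∨ 5/7 = 1
(¬x_1 ↔ (x_1 ↔ x_2)) ↔ ((x_1 → x_1) ∨ x_1) = 1 ↔ 1 = 1
((¬x_1 → ((x_1 ∨ x_1) ∨ x_2)) → (((x_2 ∨ x_1) → (x_2 ∨ x_1)) → (x_1 → x_1))) → ((¬x_1 ↔ (x_1 ↔ x_2)) ↔ ((x_1 → x_1) ∨ x_1)) = 1 → 1 = 1
(((¬x_1 → x_1) → (x_2 ↔ ((x_1 ∨ x_1) → ¬x_2))) ↔ ((((x_2 ∨ x_2) ↔ x_1) → ((x_1 ↔ x_1) → x_1)) ∨ (¬x_1 ∨ x_1))) ↔ (((¬x_1 → ((x_1 ∨ x_1) ∨ x_2)) → (((x_2 ∨ x_1) → (x_2 ∨ x_1)) → (x_1 → x_1))) → ((¬x_1 ↔ (x_1 ↔ x_2)) ↔ ((x_1 → x_1) ∨ x_1))) = 0 ↔ 1 = 0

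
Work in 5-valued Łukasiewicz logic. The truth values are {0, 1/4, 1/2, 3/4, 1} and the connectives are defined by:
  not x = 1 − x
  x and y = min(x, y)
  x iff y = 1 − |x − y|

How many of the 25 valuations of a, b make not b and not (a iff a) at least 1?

value 0: 25 assignments
So 0 of the 25 assignments meet the threshold.

0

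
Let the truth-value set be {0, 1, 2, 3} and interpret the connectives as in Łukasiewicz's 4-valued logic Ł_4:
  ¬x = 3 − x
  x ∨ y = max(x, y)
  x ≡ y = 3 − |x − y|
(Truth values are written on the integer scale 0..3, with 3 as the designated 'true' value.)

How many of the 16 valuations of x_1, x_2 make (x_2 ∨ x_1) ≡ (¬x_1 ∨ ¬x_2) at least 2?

10

x_1 = 0, x_2 = 0 ↦ 0  <
x_1 = 0, x_2 = 1 ↦ 1  <
x_1 = 0, x_2 = 2 ↦ 2  ≥
x_1 = 0, x_2 = 3 ↦ 3  ≥
x_1 = 1, x_2 = 0 ↦ 1  <
x_1 = 1, x_2 = 1 ↦ 2  ≥
x_1 = 1, x_2 = 2 ↦ 3  ≥
x_1 = 1, x_2 = 3 ↦ 2  ≥
x_1 = 2, x_2 = 0 ↦ 2  ≥
x_1 = 2, x_2 = 1 ↦ 3  ≥
x_1 = 2, x_2 = 2 ↦ 2  ≥
x_1 = 2, x_2 = 3 ↦ 1  <
x_1 = 3, x_2 = 0 ↦ 3  ≥
x_1 = 3, x_2 = 1 ↦ 2  ≥
x_1 = 3, x_2 = 2 ↦ 1  <
x_1 = 3, x_2 = 3 ↦ 0  <
So 10 of the 16 assignments meet the threshold.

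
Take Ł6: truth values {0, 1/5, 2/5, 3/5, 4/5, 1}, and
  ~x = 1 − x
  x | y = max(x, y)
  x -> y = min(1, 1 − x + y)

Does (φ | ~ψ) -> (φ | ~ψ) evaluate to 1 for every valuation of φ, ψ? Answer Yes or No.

At φ = 2/5, ψ = 2/5, for instance:
~ψ = ~2/5 = 3/5
φ | ~ψ = 2/5 | 3/5 = 3/5
(φ | ~ψ) -> (φ | ~ψ) = 3/5 -> 3/5 = 1
and checking the remaining 35 assignments likewise gives ≥ 1 in every case.

Yes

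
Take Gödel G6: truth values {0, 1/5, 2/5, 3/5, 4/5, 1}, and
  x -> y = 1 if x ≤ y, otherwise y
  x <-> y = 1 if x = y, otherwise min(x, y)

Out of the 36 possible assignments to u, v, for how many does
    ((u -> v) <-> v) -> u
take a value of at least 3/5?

value 1: 11 assignments (counts)
value 4/5: 5 assignments (counts)
value 3/5: 5 assignments (counts)
value 2/5: 5 assignments
value 1/5: 5 assignments
value 0: 5 assignments
So 21 of the 36 assignments meet the threshold.

21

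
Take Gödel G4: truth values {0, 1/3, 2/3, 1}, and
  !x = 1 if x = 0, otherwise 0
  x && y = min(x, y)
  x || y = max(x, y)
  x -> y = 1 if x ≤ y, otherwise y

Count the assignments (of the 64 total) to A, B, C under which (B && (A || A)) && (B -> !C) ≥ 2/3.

value 1: 1 assignment (counts)
value 2/3: 3 assignments (counts)
value 1/3: 5 assignments
value 0: 55 assignments
So 4 of the 64 assignments meet the threshold.

4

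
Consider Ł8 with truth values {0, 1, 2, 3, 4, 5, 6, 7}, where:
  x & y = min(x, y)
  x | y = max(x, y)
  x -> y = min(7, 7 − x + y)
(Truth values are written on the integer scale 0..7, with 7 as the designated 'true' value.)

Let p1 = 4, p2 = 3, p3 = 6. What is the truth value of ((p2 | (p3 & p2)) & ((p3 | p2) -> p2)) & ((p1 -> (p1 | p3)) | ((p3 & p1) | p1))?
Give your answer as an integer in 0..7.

3

p3 & p2 = 6 & 3 = 3
p2 | (p3 & p2) = 3 | 3 = 3
p3 | p2 = 6 | 3 = 6
(p3 | p2) -> p2 = 6 -> 3 = 4
(p2 | (p3 & p2)) & ((p3 | p2) -> p2) = 3 & 4 = 3
p1 | p3 = 4 | 6 = 6
p1 -> (p1 | p3) = 4 -> 6 = 7
p3 & p1 = 6 & 4 = 4
(p3 & p1) | p1 = 4 | 4 = 4
(p1 -> (p1 | p3)) | ((p3 & p1) | p1) = 7 | 4 = 7
((p2 | (p3 & p2)) & ((p3 | p2) -> p2)) & ((p1 -> (p1 | p3)) | ((p3 & p1) | p1)) = 3 & 7 = 3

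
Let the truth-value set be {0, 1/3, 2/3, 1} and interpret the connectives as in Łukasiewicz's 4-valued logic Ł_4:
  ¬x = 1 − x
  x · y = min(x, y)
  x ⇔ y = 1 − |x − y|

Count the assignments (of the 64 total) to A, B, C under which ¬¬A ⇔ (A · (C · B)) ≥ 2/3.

value 1: 30 assignments (counts)
value 2/3: 15 assignments (counts)
value 1/3: 12 assignments
value 0: 7 assignments
So 45 of the 64 assignments meet the threshold.

45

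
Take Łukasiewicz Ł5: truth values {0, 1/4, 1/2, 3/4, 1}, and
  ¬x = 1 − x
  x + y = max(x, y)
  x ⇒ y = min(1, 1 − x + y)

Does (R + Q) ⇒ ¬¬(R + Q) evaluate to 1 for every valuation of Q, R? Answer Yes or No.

Yes

At Q = 0, R = 1/2, for instance:
R + Q = 1/2 + 0 = 1/2
¬(R + Q) = ¬1/2 = 1/2
¬¬(R + Q) = ¬1/2 = 1/2
(R + Q) ⇒ ¬¬(R + Q) = 1/2 ⇒ 1/2 = 1
and checking the remaining 24 assignments likewise gives ≥ 1 in every case.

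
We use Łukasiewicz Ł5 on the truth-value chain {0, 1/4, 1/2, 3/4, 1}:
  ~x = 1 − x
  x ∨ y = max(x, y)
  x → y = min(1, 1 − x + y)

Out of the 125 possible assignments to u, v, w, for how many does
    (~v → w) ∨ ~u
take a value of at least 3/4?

107

value 1: 85 assignments (counts)
value 3/4: 22 assignments (counts)
value 1/2: 12 assignments
value 1/4: 5 assignments
value 0: 1 assignment
So 107 of the 125 assignments meet the threshold.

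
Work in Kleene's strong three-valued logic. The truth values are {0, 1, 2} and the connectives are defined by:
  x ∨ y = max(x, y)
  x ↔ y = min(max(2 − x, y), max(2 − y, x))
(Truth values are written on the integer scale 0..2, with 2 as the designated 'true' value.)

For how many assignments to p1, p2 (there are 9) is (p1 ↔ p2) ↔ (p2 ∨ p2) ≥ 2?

2

p1 = 0, p2 = 0 ↦ 0  <
p1 = 0, p2 = 1 ↦ 1  <
p1 = 0, p2 = 2 ↦ 0  <
p1 = 1, p2 = 0 ↦ 1  <
p1 = 1, p2 = 1 ↦ 1  <
p1 = 1, p2 = 2 ↦ 1  <
p1 = 2, p2 = 0 ↦ 2  ≥
p1 = 2, p2 = 1 ↦ 1  <
p1 = 2, p2 = 2 ↦ 2  ≥
So 2 of the 9 assignments meet the threshold.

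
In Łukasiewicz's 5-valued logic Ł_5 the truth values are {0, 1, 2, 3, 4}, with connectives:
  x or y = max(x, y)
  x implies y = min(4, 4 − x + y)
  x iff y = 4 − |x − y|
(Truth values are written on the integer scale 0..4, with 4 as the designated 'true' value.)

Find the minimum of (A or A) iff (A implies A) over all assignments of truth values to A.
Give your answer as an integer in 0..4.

0

Take A = 0:
A or A = 0 or 0 = 0
A implies A = 0 implies 0 = 4
(A or A) iff (A implies A) = 0 iff 4 = 0
No assignment yields a value below 0, so this is the minimum.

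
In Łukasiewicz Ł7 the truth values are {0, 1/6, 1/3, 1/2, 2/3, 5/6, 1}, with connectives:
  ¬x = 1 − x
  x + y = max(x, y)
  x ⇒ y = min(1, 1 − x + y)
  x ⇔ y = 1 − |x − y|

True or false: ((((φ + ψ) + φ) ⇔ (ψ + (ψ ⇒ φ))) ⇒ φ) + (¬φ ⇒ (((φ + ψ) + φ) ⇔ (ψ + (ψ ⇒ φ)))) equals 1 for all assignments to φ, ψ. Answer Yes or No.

No

Counterexample: take φ = 0, ψ = 1/6.
φ + ψ = 0 + 1/6 = 1/6
(φ + ψ) + φ = 1/6 + 0 = 1/6
ψ ⇒ φ = 1/6 ⇒ 0 = 5/6
ψ + (ψ ⇒ φ) = 1/6 + 5/6 = 5/6
((φ + ψ) + φ) ⇔ (ψ + (ψ ⇒ φ)) = 1/6 ⇔ 5/6 = 1/3
(((φ + ψ) + φ) ⇔ (ψ + (ψ ⇒ φ))) ⇒ φ = 1/3 ⇒ 0 = 2/3
¬φ = ¬0 = 1
φ + ψ = 0 + 1/6 = 1/6
(φ + ψ) + φ = 1/6 + 0 = 1/6
ψ ⇒ φ = 1/6 ⇒ 0 = 5/6
ψ + (ψ ⇒ φ) = 1/6 + 5/6 = 5/6
((φ + ψ) + φ) ⇔ (ψ + (ψ ⇒ φ)) = 1/6 ⇔ 5/6 = 1/3
¬φ ⇒ (((φ + ψ) + φ) ⇔ (ψ + (ψ ⇒ φ))) = 1 ⇒ 1/3 = 1/3
((((φ + ψ) + φ) ⇔ (ψ + (ψ ⇒ φ))) ⇒ φ) + (¬φ ⇒ (((φ + ψ) + φ) ⇔ (ψ + (ψ ⇒ φ)))) = 2/3 + 1/3 = 2/3
This gives 2/3 ≠ 1.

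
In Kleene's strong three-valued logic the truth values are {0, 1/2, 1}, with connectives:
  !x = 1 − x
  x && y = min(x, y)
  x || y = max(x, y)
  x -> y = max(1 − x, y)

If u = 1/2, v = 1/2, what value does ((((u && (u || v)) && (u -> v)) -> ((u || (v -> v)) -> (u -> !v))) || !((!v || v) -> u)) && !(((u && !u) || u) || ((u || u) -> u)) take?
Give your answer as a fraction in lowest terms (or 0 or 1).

1/2

u || v = 1/2 || 1/2 = 1/2
u && (u || v) = 1/2 && 1/2 = 1/2
u -> v = 1/2 -> 1/2 = 1/2
(u && (u || v)) && (u -> v) = 1/2 && 1/2 = 1/2
v -> v = 1/2 -> 1/2 = 1/2
u || (v -> v) = 1/2 || 1/2 = 1/2
!v = !1/2 = 1/2
u -> !v = 1/2 -> 1/2 = 1/2
(u || (v -> v)) -> (u -> !v) = 1/2 -> 1/2 = 1/2
((u && (u || v)) && (u -> v)) -> ((u || (v -> v)) -> (u -> !v)) = 1/2 -> 1/2 = 1/2
!v = !1/2 = 1/2
!v || v = 1/2 || 1/2 = 1/2
(!v || v) -> u = 1/2 -> 1/2 = 1/2
!((!v || v) -> u) = !1/2 = 1/2
(((u && (u || v)) && (u -> v)) -> ((u || (v -> v)) -> (u -> !v))) || !((!v || v) -> u) = 1/2 || 1/2 = 1/2
!u = !1/2 = 1/2
u && !u = 1/2 && 1/2 = 1/2
(u && !u) || u = 1/2 || 1/2 = 1/2
u || u = 1/2 || 1/2 = 1/2
(u || u) -> u = 1/2 -> 1/2 = 1/2
((u && !u) || u) || ((u || u) -> u) = 1/2 || 1/2 = 1/2
!(((u && !u) || u) || ((u || u) -> u)) = !1/2 = 1/2
((((u && (u || v)) && (u -> v)) -> ((u || (v -> v)) -> (u -> !v))) || !((!v || v) -> u)) && !(((u && !u) || u) || ((u || u) -> u)) = 1/2 && 1/2 = 1/2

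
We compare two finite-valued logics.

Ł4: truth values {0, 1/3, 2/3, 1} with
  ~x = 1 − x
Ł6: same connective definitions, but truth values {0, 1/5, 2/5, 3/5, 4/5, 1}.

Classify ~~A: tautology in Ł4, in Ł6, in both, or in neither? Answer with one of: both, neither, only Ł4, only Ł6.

In Ł4: at A = 0 the value is 0 — not a tautology.
In Ł6: at A = 0 the value is 0 — not a tautology.

neither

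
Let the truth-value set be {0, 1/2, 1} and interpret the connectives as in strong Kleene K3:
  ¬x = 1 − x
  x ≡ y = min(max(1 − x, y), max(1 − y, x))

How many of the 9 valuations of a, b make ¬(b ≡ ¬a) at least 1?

a = 0, b = 0 ↦ 1  ≥
a = 0, b = 1/2 ↦ 1/2  <
a = 0, b = 1 ↦ 0  <
a = 1/2, b = 0 ↦ 1/2  <
a = 1/2, b = 1/2 ↦ 1/2  <
a = 1/2, b = 1 ↦ 1/2  <
a = 1, b = 0 ↦ 0  <
a = 1, b = 1/2 ↦ 1/2  <
a = 1, b = 1 ↦ 1  ≥
So 2 of the 9 assignments meet the threshold.

2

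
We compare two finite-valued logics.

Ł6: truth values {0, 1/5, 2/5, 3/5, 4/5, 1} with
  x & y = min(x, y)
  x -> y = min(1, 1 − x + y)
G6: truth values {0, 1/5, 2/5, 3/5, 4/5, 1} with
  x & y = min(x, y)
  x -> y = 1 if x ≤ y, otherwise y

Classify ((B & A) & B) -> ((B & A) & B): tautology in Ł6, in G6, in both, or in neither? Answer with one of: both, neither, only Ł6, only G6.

In Ł6: every assignment gives 1 — tautology.
In G6: every assignment gives 1 — tautology.

both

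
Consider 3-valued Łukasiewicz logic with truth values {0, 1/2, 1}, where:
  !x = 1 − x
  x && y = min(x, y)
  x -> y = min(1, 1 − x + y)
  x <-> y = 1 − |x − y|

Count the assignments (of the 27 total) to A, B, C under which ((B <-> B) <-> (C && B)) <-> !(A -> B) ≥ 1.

value 1: 10 assignments (counts)
value 1/2: 11 assignments
value 0: 6 assignments
So 10 of the 27 assignments meet the threshold.

10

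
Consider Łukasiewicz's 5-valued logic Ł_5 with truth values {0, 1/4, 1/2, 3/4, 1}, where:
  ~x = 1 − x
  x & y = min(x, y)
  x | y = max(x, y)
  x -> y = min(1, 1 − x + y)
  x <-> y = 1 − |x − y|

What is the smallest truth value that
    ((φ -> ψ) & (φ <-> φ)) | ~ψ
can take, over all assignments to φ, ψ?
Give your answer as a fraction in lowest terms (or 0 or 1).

Take φ = 1, ψ = 1/2:
φ -> ψ = 1 -> 1/2 = 1/2
φ <-> φ = 1 <-> 1 = 1
(φ -> ψ) & (φ <-> φ) = 1/2 & 1 = 1/2
~ψ = ~1/2 = 1/2
((φ -> ψ) & (φ <-> φ)) | ~ψ = 1/2 | 1/2 = 1/2
No assignment yields a value below 1/2, so this is the minimum.

1/2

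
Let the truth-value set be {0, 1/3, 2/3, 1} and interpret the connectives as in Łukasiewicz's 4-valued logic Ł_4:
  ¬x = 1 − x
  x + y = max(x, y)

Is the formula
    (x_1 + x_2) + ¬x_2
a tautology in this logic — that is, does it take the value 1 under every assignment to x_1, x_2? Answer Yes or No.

Counterexample: take x_1 = 0, x_2 = 1/3.
x_1 + x_2 = 0 + 1/3 = 1/3
¬x_2 = ¬1/3 = 2/3
(x_1 + x_2) + ¬x_2 = 1/3 + 2/3 = 2/3
This gives 2/3 ≠ 1.

No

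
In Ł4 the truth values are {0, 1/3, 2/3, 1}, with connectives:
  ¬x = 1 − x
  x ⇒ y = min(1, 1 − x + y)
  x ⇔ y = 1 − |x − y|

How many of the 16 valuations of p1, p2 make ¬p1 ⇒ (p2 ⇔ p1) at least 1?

p1 = 0, p2 = 0 ↦ 1  ≥
p1 = 0, p2 = 1/3 ↦ 2/3  <
p1 = 0, p2 = 2/3 ↦ 1/3  <
p1 = 0, p2 = 1 ↦ 0  <
p1 = 1/3, p2 = 0 ↦ 1  ≥
p1 = 1/3, p2 = 1/3 ↦ 1  ≥
p1 = 1/3, p2 = 2/3 ↦ 1  ≥
p1 = 1/3, p2 = 1 ↦ 2/3  <
p1 = 2/3, p2 = 0 ↦ 1  ≥
p1 = 2/3, p2 = 1/3 ↦ 1  ≥
p1 = 2/3, p2 = 2/3 ↦ 1  ≥
p1 = 2/3, p2 = 1 ↦ 1  ≥
p1 = 1, p2 = 0 ↦ 1  ≥
p1 = 1, p2 = 1/3 ↦ 1  ≥
p1 = 1, p2 = 2/3 ↦ 1  ≥
p1 = 1, p2 = 1 ↦ 1  ≥
So 12 of the 16 assignments meet the threshold.

12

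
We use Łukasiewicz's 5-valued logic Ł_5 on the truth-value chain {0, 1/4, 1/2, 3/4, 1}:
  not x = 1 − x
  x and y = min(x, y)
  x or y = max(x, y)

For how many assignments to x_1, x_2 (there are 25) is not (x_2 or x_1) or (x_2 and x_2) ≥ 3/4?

value 1: 6 assignments (counts)
value 3/4: 8 assignments (counts)
value 1/2: 7 assignments
value 1/4: 3 assignments
value 0: 1 assignment
So 14 of the 25 assignments meet the threshold.

14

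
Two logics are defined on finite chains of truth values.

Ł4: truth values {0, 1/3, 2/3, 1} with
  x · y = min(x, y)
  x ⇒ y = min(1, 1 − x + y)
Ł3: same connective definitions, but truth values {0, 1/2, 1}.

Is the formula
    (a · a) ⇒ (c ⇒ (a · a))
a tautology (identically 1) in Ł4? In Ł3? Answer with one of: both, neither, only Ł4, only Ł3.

In Ł4: every assignment gives 1 — tautology.
In Ł3: every assignment gives 1 — tautology.

both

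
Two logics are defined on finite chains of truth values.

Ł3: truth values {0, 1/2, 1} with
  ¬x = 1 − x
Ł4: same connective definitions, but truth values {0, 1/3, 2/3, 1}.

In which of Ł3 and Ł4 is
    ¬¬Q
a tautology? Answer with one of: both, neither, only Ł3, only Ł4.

In Ł3: at Q = 0 the value is 0 — not a tautology.
In Ł4: at Q = 0 the value is 0 — not a tautology.

neither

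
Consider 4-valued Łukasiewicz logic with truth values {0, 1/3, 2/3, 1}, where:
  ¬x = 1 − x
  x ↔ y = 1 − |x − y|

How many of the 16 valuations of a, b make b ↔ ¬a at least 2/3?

10

a = 0, b = 0 ↦ 0  <
a = 0, b = 1/3 ↦ 1/3  <
a = 0, b = 2/3 ↦ 2/3  ≥
a = 0, b = 1 ↦ 1  ≥
a = 1/3, b = 0 ↦ 1/3  <
a = 1/3, b = 1/3 ↦ 2/3  ≥
a = 1/3, b = 2/3 ↦ 1  ≥
a = 1/3, b = 1 ↦ 2/3  ≥
a = 2/3, b = 0 ↦ 2/3  ≥
a = 2/3, b = 1/3 ↦ 1  ≥
a = 2/3, b = 2/3 ↦ 2/3  ≥
a = 2/3, b = 1 ↦ 1/3  <
a = 1, b = 0 ↦ 1  ≥
a = 1, b = 1/3 ↦ 2/3  ≥
a = 1, b = 2/3 ↦ 1/3  <
a = 1, b = 1 ↦ 0  <
So 10 of the 16 assignments meet the threshold.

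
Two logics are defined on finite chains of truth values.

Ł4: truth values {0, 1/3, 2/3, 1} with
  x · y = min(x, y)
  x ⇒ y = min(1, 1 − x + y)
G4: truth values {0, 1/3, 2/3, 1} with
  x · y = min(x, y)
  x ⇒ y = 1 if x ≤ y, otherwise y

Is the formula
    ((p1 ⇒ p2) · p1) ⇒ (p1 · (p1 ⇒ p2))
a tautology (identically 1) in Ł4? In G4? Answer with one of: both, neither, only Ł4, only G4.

both

In Ł4: every assignment gives 1 — tautology.
In G4: every assignment gives 1 — tautology.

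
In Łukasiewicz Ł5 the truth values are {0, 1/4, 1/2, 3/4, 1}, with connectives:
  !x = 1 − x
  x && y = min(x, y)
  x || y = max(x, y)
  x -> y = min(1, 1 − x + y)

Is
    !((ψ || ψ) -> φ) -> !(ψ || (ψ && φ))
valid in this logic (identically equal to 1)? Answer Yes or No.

Counterexample: take φ = 0, ψ = 3/4.
ψ || ψ = 3/4 || 3/4 = 3/4
(ψ || ψ) -> φ = 3/4 -> 0 = 1/4
!((ψ || ψ) -> φ) = !1/4 = 3/4
ψ && φ = 3/4 && 0 = 0
ψ || (ψ && φ) = 3/4 || 0 = 3/4
!(ψ || (ψ && φ)) = !3/4 = 1/4
!((ψ || ψ) -> φ) -> !(ψ || (ψ && φ)) = 3/4 -> 1/4 = 1/2
This gives 1/2 ≠ 1.

No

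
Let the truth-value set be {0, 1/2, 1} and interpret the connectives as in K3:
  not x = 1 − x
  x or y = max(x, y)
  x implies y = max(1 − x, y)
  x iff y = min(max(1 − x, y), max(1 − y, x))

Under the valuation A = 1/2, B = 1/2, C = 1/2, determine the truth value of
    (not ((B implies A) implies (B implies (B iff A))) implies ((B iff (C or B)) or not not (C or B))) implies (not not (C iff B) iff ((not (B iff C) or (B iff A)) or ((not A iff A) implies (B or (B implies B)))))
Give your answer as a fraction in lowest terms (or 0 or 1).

1/2

B implies A = 1/2 implies 1/2 = 1/2
B iff A = 1/2 iff 1/2 = 1/2
B implies (B iff A) = 1/2 implies 1/2 = 1/2
(B implies A) implies (B implies (B iff A)) = 1/2 implies 1/2 = 1/2
not ((B implies A) implies (B implies (B iff A))) = not 1/2 = 1/2
C or B = 1/2 or 1/2 = 1/2
B iff (C or B) = 1/2 iff 1/2 = 1/2
C or B = 1/2 or 1/2 = 1/2
not (C or B) = not 1/2 = 1/2
not not (C or B) = not 1/2 = 1/2
(B iff (C or B)) or not not (C or B) = 1/2 or 1/2 = 1/2
not ((B implies A) implies (B implies (B iff A))) implies ((B iff (C or B)) or not not (C or B)) = 1/2 implies 1/2 = 1/2
C iff B = 1/2 iff 1/2 = 1/2
not (C iff B) = not 1/2 = 1/2
not not (C iff B) = not 1/2 = 1/2
B iff C = 1/2 iff 1/2 = 1/2
not (B iff C) = not 1/2 = 1/2
B iff A = 1/2 iff 1/2 = 1/2
not (B iff C) or (B iff A) = 1/2 or 1/2 = 1/2
not A = not 1/2 = 1/2
not A iff A = 1/2 iff 1/2 = 1/2
B implies B = 1/2 implies 1/2 = 1/2
B or (B implies B) = 1/2 or 1/2 = 1/2
(not A iff A) implies (B or (B implies B)) = 1/2 implies 1/2 = 1/2
(not (B iff C) or (B iff A)) or ((not A iff A) implies (B or (B implies B))) = 1/2 or 1/2 = 1/2
not not (C iff B) iff ((not (B iff C) or (B iff A)) or ((not A iff A) implies (B or (B implies B)))) = 1/2 iff 1/2 = 1/2
(not ((B implies A) implies (B implies (B iff A))) implies ((B iff (C or B)) or not not (C or B))) implies (not not (C iff B) iff ((not (B iff C) or (B iff A)) or ((not A iff A) implies (B or (B implies B))))) = 1/2 implies 1/2 = 1/2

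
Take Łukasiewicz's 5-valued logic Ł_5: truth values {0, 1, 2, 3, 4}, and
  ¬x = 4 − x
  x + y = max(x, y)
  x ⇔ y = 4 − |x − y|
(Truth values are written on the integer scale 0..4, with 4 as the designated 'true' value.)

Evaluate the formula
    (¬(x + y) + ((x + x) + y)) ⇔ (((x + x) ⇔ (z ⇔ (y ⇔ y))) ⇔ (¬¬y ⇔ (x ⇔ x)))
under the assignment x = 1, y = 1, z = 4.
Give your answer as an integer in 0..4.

x + y = 1 + 1 = 1
¬(x + y) = ¬1 = 3
x + x = 1 + 1 = 1
(x + x) + y = 1 + 1 = 1
¬(x + y) + ((x + x) + y) = 3 + 1 = 3
x + x = 1 + 1 = 1
y ⇔ y = 1 ⇔ 1 = 4
z ⇔ (y ⇔ y) = 4 ⇔ 4 = 4
(x + x) ⇔ (z ⇔ (y ⇔ y)) = 1 ⇔ 4 = 1
¬y = ¬1 = 3
¬¬y = ¬3 = 1
x ⇔ x = 1 ⇔ 1 = 4
¬¬y ⇔ (x ⇔ x) = 1 ⇔ 4 = 1
((x + x) ⇔ (z ⇔ (y ⇔ y))) ⇔ (¬¬y ⇔ (x ⇔ x)) = 1 ⇔ 1 = 4
(¬(x + y) + ((x + x) + y)) ⇔ (((x + x) ⇔ (z ⇔ (y ⇔ y))) ⇔ (¬¬y ⇔ (x ⇔ x))) = 3 ⇔ 4 = 3

3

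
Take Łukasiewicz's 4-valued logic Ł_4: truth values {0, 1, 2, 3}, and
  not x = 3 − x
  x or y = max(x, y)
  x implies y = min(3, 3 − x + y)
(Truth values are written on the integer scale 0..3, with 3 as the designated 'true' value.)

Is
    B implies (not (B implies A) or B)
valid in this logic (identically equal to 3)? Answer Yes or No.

A = 0, B = 0 ↦ 3
A = 0, B = 1 ↦ 3
A = 0, B = 2 ↦ 3
A = 0, B = 3 ↦ 3
A = 1, B = 0 ↦ 3
A = 1, B = 1 ↦ 3
A = 1, B = 2 ↦ 3
A = 1, B = 3 ↦ 3
A = 2, B = 0 ↦ 3
A = 2, B = 1 ↦ 3
A = 2, B = 2 ↦ 3
A = 2, B = 3 ↦ 3
A = 3, B = 0 ↦ 3
A = 3, B = 1 ↦ 3
A = 3, B = 2 ↦ 3
A = 3, B = 3 ↦ 3
Every assignment gives a value ≥ 3.

Yes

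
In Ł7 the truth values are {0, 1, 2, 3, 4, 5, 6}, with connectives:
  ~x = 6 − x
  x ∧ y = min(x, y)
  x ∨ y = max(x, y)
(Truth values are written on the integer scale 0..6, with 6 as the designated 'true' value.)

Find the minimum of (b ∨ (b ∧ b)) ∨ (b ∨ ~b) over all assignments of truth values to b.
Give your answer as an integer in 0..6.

Take b = 3:
b ∧ b = 3 ∧ 3 = 3
b ∨ (b ∧ b) = 3 ∨ 3 = 3
~b = ~3 = 3
b ∨ ~b = 3 ∨ 3 = 3
(b ∨ (b ∧ b)) ∨ (b ∨ ~b) = 3 ∨ 3 = 3
No assignment yields a value below 3, so this is the minimum.

3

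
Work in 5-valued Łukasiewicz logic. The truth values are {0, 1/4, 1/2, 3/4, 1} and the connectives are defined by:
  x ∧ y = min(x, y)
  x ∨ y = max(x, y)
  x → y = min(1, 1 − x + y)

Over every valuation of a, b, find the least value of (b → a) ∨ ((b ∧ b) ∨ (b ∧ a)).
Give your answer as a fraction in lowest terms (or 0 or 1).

1/2

Take a = 0, b = 1/2:
b → a = 1/2 → 0 = 1/2
b ∧ b = 1/2 ∧ 1/2 = 1/2
b ∧ a = 1/2 ∧ 0 = 0
(b ∧ b) ∨ (b ∧ a) = 1/2 ∨ 0 = 1/2
(b → a) ∨ ((b ∧ b) ∨ (b ∧ a)) = 1/2 ∨ 1/2 = 1/2
No assignment yields a value below 1/2, so this is the minimum.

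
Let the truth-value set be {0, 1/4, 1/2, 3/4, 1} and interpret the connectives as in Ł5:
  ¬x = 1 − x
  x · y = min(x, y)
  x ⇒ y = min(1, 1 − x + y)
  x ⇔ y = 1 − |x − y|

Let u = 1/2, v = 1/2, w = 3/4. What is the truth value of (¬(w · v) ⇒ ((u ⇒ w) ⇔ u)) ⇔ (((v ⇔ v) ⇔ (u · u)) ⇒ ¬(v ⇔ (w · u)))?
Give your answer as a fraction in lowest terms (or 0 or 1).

w · v = 3/4 · 1/2 = 1/2
¬(w · v) = ¬1/2 = 1/2
u ⇒ w = 1/2 ⇒ 3/4 = 1
(u ⇒ w) ⇔ u = 1 ⇔ 1/2 = 1/2
¬(w · v) ⇒ ((u ⇒ w) ⇔ u) = 1/2 ⇒ 1/2 = 1
v ⇔ v = 1/2 ⇔ 1/2 = 1
u · u = 1/2 · 1/2 = 1/2
(v ⇔ v) ⇔ (u · u) = 1 ⇔ 1/2 = 1/2
w · u = 3/4 · 1/2 = 1/2
v ⇔ (w · u) = 1/2 ⇔ 1/2 = 1
¬(v ⇔ (w · u)) = ¬1 = 0
((v ⇔ v) ⇔ (u · u)) ⇒ ¬(v ⇔ (w · u)) = 1/2 ⇒ 0 = 1/2
(¬(w · v) ⇒ ((u ⇒ w) ⇔ u)) ⇔ (((v ⇔ v) ⇔ (u · u)) ⇒ ¬(v ⇔ (w · u))) = 1 ⇔ 1/2 = 1/2

1/2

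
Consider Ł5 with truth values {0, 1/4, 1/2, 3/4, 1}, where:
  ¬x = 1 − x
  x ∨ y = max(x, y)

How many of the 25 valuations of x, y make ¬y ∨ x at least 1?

9

value 1: 9 assignments (counts)
value 3/4: 7 assignments
value 1/2: 5 assignments
value 1/4: 3 assignments
value 0: 1 assignment
So 9 of the 25 assignments meet the threshold.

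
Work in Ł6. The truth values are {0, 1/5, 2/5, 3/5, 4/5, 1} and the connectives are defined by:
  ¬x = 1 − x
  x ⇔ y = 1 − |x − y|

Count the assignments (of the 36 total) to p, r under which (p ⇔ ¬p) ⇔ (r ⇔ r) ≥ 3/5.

value 4/5: 12 assignments (counts)
value 2/5: 12 assignments
value 0: 12 assignments
So 12 of the 36 assignments meet the threshold.

12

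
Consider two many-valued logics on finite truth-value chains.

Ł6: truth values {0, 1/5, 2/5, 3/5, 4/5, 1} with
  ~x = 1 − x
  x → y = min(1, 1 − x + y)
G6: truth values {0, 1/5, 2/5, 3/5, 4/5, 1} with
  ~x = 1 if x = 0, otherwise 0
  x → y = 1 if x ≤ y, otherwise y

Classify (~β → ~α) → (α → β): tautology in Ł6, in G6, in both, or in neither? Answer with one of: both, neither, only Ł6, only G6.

only Ł6

In Ł6: every assignment gives 1 — tautology.
In G6: at α = 2/5, β = 1/5 the value is 1/5 — not a tautology.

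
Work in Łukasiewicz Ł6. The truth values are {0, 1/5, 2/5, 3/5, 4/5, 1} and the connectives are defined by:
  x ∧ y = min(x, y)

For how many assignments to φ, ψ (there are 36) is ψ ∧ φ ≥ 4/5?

value 1: 1 assignment (counts)
value 4/5: 3 assignments (counts)
value 3/5: 5 assignments
value 2/5: 7 assignments
value 1/5: 9 assignments
value 0: 11 assignments
So 4 of the 36 assignments meet the threshold.

4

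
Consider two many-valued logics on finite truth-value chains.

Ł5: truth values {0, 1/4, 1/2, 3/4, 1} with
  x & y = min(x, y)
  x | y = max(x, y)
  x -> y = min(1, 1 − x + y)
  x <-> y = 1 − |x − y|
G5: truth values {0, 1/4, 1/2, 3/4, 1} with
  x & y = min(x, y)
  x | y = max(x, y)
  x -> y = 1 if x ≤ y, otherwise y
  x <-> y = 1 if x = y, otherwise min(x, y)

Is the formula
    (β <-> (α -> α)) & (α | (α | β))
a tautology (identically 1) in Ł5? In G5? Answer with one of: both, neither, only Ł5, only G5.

In Ł5: at α = 0, β = 0 the value is 0 — not a tautology.
In G5: at α = 0, β = 0 the value is 0 — not a tautology.

neither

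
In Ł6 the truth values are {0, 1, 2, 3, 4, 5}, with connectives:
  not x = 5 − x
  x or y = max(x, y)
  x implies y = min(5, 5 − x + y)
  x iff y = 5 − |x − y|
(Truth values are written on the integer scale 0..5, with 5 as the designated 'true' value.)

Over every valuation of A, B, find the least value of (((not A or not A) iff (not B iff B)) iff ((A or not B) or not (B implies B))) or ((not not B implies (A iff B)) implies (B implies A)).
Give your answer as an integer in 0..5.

Take A = 0, B = 3:
not A = not 0 = 5
not A = not 0 = 5
not A or not A = 5 or 5 = 5
not B = not 3 = 2
not B iff B = 2 iff 3 = 4
(not A or not A) iff (not B iff B) = 5 iff 4 = 4
not B = not 3 = 2
A or not B = 0 or 2 = 2
B implies B = 3 implies 3 = 5
not (B implies B) = not 5 = 0
(A or not B) or not (B implies B) = 2 or 0 = 2
((not A or not A) iff (not B iff B)) iff ((A or not B) or not (B implies B)) = 4 iff 2 = 3
not B = not 3 = 2
not not B = not 2 = 3
A iff B = 0 iff 3 = 2
not not B implies (A iff B) = 3 implies 2 = 4
B implies A = 3 implies 0 = 2
(not not B implies (A iff B)) implies (B implies A) = 4 implies 2 = 3
(((not A or not A) iff (not B iff B)) iff ((A or not B) or not (B implies B))) or ((not not B implies (A iff B)) implies (B implies A)) = 3 or 3 = 3
No assignment yields a value below 3, so this is the minimum.

3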